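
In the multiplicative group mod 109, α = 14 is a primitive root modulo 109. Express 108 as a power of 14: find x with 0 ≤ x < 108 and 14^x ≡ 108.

54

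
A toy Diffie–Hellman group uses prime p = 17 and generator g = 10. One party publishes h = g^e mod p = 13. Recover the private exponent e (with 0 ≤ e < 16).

12

Successive powers of 10 modulo 17:
  10^0=1  10^1=10  10^2=15  10^3=14  10^4=4  10^5=6
  10^6=9  10^7=5  10^8=16  10^9=7  10^10=2  10^11=3
  10^12=13
So 10^12 ≡ 13 (mod 17), giving e = 12.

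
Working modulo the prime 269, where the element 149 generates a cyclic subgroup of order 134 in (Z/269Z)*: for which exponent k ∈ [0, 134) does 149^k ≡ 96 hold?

113

Baby-step giant-step with m = ceil(sqrt(134)) = 12.
Baby table (149^j mod 269 for j=0..11):
  0:1  1:149  2:143  3:56  4:5  5:207  6:177  7:11
  8:25  9:228  10:78  11:55
Giant step factor: 149^(-12) ≡ 99 (mod 269).
Scan 96·99^i mod 269 for i = 0, 1, …:
  i=0: 96   i=1: 89   i=2: 203   i=3: 191
  i=4: 79   i=5: 20   i=6: 97   i=7: 188
  i=8: 51   i=9: 207
Match at i=9, j=5: k = 9·12 + 5 = 113.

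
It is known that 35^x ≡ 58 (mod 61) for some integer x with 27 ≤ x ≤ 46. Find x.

36

Compute 35^27 mod 61 = 23, then multiply by 35 repeatedly:
  35^27=23  35^28=12  35^29=54  35^30=60  35^31=26
  35^32=56  35^33=8  35^34=36  35^35=40  35^36=58
Found 58 at exponent 36.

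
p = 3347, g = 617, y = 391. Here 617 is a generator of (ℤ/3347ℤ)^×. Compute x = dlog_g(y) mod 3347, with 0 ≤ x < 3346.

Baby-step giant-step with m = ceil(sqrt(3346)) = 58.
Baby table (617^j mod 3347 for j=0..57):
  0:1  1:617  2:2478  3:2694  4:2086  5:1814  6:1340  7:71
  8:296  9:1894  10:495  11:838  12:1608  13:1424  14:1694  15:934
  16:594  17:1675  18:2599  19:370  20:694  21:3129  22:2721  23:2010
  24:1780  25:444  26:2841  27:2416  28:1257  29:2412  30:2136  31:2541
  32:1401  33:891  34:839  35:2225  36:555  37:1041  38:3020  39:2408
  40:3015  41:2670  42:666  43:2588  44:277  45:212  46:271  47:3204
  48:2138  49:428  50:3010  51:2932  52:1664  53:2506  54:3235  55:1183
  56:265  57:2849
Giant step factor: 617^(-58) ≡ 2701 (mod 3347).
Scan 391·2701^i mod 3347 for i = 0, 1, …:
  i=0: 391   i=1: 1786   i=2: 959   i=3: 3028
  i=4: 1907   i=5: 3121   i=6: 2075   i=7: 1697
  i=8: 1554   i=9: 216     …   i=19: 2080
  i=20: 1814
Match at i=20, j=5: x = 20·58 + 5 = 1165.

1165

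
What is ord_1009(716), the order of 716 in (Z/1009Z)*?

The order of 716 must divide p − 1 = 1008 = 2^4 · 3^2 · 7.
Divisors: 1, 2, 3, 4, 6, 7, 8, 9, 12, 14, 16, 18, 21, 24, 28, 36, 42, 48, 56, 63, 72, 84, 112, 126, 144, 168, 252, 336, 504, 1008.
Check each in increasing order: 716^1 ≡ 716;  716^2 ≡ 84;  716^3 ≡ 613;  716^4 ≡ 1002;  716^6 ≡ 421;  716^7 ≡ 754;  716^8 ≡ 49;  716^9 ≡ 778;  716^12 ≡ 666;  716^14 ≡ 449;  716^16 ≡ 383;  716^18 ≡ 893;  716^21 ≡ 531;  716^24 ≡ 605;  716^28 ≡ 810;  716^36 ≡ 339;  716^42 ≡ 450;  716^48 ≡ 767;  716^56 ≡ 250;  716^63 ≡ 826;  716^72 ≡ 904;  716^84 ≡ 700;  716^112 ≡ 951;  716^126 ≡ 192;  716^144 ≡ 935;  716^168 ≡ 635;  716^252 ≡ 540;  716^336 ≡ 634;  716^504 ≡ 1008;  716^1008 ≡ 1.
Smallest exponent giving 1 is 1008.

1008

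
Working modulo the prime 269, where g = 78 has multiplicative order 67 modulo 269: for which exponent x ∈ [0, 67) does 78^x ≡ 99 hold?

Baby-step giant-step with m = ceil(sqrt(67)) = 9.
Baby table (78^j mod 269 for j=0..8):
  0:1  1:78  2:166  3:36  4:118  5:58  6:220  7:213
  8:205
Giant step factor: 78^(-9) ≡ 52 (mod 269).
Scan 99·52^i mod 269 for i = 0, 1, …:
  i=0: 99   i=1: 37   i=2: 41   i=3: 249
  i=4: 36
Match at i=4, j=3: x = 4·9 + 3 = 39.

39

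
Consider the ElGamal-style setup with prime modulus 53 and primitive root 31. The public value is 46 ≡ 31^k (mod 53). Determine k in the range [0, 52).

Baby-step giant-step with m = ceil(sqrt(52)) = 8.
Baby table (31^j mod 53 for j=0..7):
  0:1  1:31  2:7  3:5  4:49  5:35  6:25  7:33
Giant step factor: 31^(-8) ≡ 10 (mod 53).
Scan 46·10^i mod 53 for i = 0, 1, …:
  i=0: 46   i=1: 36   i=2: 42   i=3: 49
Match at i=3, j=4: k = 3·8 + 4 = 28.

28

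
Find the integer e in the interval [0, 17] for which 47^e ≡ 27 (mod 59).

Compute 47^0 mod 59 = 1, then multiply by 47 repeatedly:
  47^0=1  47^1=47  47^2=26  47^3=42  47^4=27
Found 27 at exponent 4.

4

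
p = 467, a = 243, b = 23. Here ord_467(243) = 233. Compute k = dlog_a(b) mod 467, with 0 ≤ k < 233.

188

Baby-step giant-step with m = ceil(sqrt(233)) = 16.
Baby table (243^j mod 467 for j=0..15):
  0:1  1:243  2:207  3:332  4:352  5:75  6:12  7:114
  8:149  9:248  10:21  11:433  12:144  13:434  14:387  15:174
Giant step factor: 243^(-16) ≡ 202 (mod 467).
Scan 23·202^i mod 467 for i = 0, 1, …:
  i=0: 23   i=1: 443   i=2: 289   i=3: 3
  i=4: 139   i=5: 58   i=6: 41   i=7: 343
  i=8: 170   i=9: 249   i=10: 329   i=11: 144
Match at i=11, j=12: k = 11·16 + 12 = 188.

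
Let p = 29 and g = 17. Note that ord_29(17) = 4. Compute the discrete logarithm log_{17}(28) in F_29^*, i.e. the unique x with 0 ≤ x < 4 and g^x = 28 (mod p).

Successive powers of 17 modulo 29:
  17^0=1  17^1=17  17^2=28
So 17^2 ≡ 28 (mod 29), giving x = 2.

2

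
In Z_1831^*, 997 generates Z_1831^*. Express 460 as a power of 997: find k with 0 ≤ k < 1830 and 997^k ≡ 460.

1198

Baby-step giant-step with m = ceil(sqrt(1830)) = 43.
Baby table (997^j mod 1831 for j=0..42):
  0:1  1:997  2:1607  3:54  4:739  5:721  6:1085  7:1455
  8:483  9:1829  10:1668  11:448  12:1723  13:353  14:389  15:1492
  16:752  17:865  18:4  19:326  20:935  21:216  22:1125  23:1053
  24:678  25:327  26:101  27:1823  28:1179  29:1792  30:1399  31:1412
  32:1556  33:475  34:1177  35:1629  36:16  37:1304  38:78  39:864
  40:838  41:550  42:881
Giant step factor: 997^(-43) ≡ 7 (mod 1831).
Scan 460·7^i mod 1831 for i = 0, 1, …:
  i=0: 460   i=1: 1389   i=2: 568   i=3: 314
  i=4: 367   i=5: 738   i=6: 1504   i=7: 1373
  i=8: 456   i=9: 1361     …   i=26: 971
  i=27: 1304
Match at i=27, j=37: k = 27·43 + 37 = 1198.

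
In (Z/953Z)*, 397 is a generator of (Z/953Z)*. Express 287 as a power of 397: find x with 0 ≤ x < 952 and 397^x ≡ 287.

Baby-step giant-step with m = ceil(sqrt(952)) = 31.
Baby table (397^j mod 953 for j=0..30):
  0:1  1:397  2:364  3:605  4:29  5:77  6:73  7:391
  8:841  9:327  10:211  11:856  12:564  13:906  14:401  15:46
  16:155  17:543  18:193  19:381  20:683  21:499  22:832  23:566
  24:747  25:176  26:303  27:213  28:697  29:339  30:210
Giant step factor: 397^(-31) ≡ 245 (mod 953).
Scan 287·245^i mod 953 for i = 0, 1, …:
  i=0: 287   i=1: 746   i=2: 747
Match at i=2, j=24: x = 2·31 + 24 = 86.

86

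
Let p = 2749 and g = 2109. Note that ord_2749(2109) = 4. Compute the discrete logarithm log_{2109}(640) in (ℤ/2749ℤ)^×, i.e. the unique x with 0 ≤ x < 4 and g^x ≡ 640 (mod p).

3

Successive powers of 2109 modulo 2749:
  2109^0=1  2109^1=2109  2109^2=2748  2109^3=640
So 2109^3 ≡ 640 (mod 2749), giving x = 3.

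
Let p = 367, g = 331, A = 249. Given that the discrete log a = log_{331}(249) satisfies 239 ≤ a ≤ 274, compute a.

251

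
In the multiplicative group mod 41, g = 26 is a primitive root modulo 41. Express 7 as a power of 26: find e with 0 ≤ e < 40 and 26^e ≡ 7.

7

Successive powers of 26 modulo 41:
  26^0=1  26^1=26  26^2=20  26^3=28  26^4=31  26^5=27
  26^6=5  26^7=7
So 26^7 ≡ 7 (mod 41), giving e = 7.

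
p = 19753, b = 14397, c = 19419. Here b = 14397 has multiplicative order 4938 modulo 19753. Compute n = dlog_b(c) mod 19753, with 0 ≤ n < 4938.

1753

Baby-step giant-step with m = ceil(sqrt(4938)) = 71.
Baby table (14397^j mod 19753 for j=0..70):
  0:1  1:14397  2:5380  3:4347  4:6255  5:19061  6:12541  7:10357
  8:14085  9:17200  10:4792  11:12948  12:3295  13:11162  14:8659  15:2440
  16:7846  17:11208  18:19072  19:12884  20:10278  21:2643  22:6993  23:16933
  24:12628  25:18457  26:8073  27:329  28:15646  29:12003  30:7947  31:3583
  32:9368  33:17365  34:9937  35:11763  36:9442  37:16081  38:12997  39:17393
  40:17993  41:4379  42:12640  43:13444  44:13374  45:12987  46:11694  47:3699
  48:415  49:9349  50:611  51:6482  52:8182  53:9115  54:9476  55:11754
  56:18140  57:7167  58:13380  59:604  60:4468  61:10028  62:18192  63:5197
  64:16598  65:9365  66:13680  67:13550  68:18475  69:10430  70:18157
Giant step factor: 14397^(-71) ≡ 13093 (mod 19753).
Scan 19419·13093^i mod 19753 for i = 0, 1, …:
  i=0: 19419   i=1: 12104   i=2: 19106   i=3: 2866
  i=4: 13591   i=5: 11939   i=6: 11838   i=7: 12896
  i=8: 18437   i=9: 13981     …   i=23: 12494
  i=24: 9349
Match at i=24, j=49: n = 24·71 + 49 = 1753.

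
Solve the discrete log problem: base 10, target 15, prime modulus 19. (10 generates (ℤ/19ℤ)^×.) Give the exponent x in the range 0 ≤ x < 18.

7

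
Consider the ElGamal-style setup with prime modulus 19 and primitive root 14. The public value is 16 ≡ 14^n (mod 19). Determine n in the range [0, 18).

16

Successive powers of 14 modulo 19:
  14^0=1  14^1=14  14^2=6  14^3=8  14^4=17  14^5=10
  14^6=7  14^7=3  14^8=4  14^9=18  14^10=5  14^11=13
  14^12=11  14^13=2  14^14=9  14^15=12  14^16=16
So 14^16 ≡ 16 (mod 19), giving n = 16.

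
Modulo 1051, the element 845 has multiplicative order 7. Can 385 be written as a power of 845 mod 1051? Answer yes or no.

385 ∈ ⟨845⟩ iff 385^7 ≡ 1 (mod 1051), since |⟨845⟩| = 7.
385^7 mod 1051 = 793.
Since 793 ≠ 1, 385 does not lie in the subgroup.

no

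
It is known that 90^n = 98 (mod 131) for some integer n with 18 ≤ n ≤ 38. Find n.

Compute 90^18 mod 131 = 44, then multiply by 90 repeatedly:
  90^18=44  90^19=30  90^20=80  90^21=126  90^22=74
  90^23=110  90^24=75  90^25=69  90^26=53  90^27=54
  90^28=13  90^29=122  90^30=107  90^31=67  90^32=4
  90^33=98
Found 98 at exponent 33.

33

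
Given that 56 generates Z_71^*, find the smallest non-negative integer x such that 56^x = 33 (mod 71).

3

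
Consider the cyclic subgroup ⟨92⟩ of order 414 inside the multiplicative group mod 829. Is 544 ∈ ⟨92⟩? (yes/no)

no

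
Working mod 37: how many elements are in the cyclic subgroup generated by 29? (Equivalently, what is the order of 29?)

12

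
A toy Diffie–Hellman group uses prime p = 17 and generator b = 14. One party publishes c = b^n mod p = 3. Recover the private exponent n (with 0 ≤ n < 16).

Successive powers of 14 modulo 17:
  14^0=1  14^1=14  14^2=9  14^3=7  14^4=13  14^5=12
  14^6=15  14^7=6  14^8=16  14^9=3
So 14^9 ≡ 3 (mod 17), giving n = 9.

9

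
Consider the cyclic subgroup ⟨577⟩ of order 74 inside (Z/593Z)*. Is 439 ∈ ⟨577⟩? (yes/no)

yes

439 ∈ ⟨577⟩ iff 439^74 ≡ 1 (mod 593), since |⟨577⟩| = 74.
439^74 mod 593 = 1.
Since 1 = 1, 439 lies in the subgroup.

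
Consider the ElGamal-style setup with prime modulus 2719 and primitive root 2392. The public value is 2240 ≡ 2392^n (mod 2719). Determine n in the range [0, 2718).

Baby-step giant-step with m = ceil(sqrt(2718)) = 53.
Baby table (2392^j mod 2719 for j=0..52):
  0:1  1:2392  2:888  3:557  4:34  5:2477  6:283  7:2624
  8:1156  9:2648  10:1465  11:2208  12:1238  13:305  14:868  15:1659
  16:1307  17:2213  18:2322  19:2026  20:934  21:1829  22:97  23:909
  24:1847  25:2368  26:579  27:997  28:261  29:1661  30:653  31:1270
  32:717  33:2094  34:450  35:2395  36:2626  37:502  38:1705  39:2579
  40:2276  41:754  42:871  43:678  44:1252  45:1165  46:2424  47:1300
  48:1783  49:1544  50:846  51:696  52:804
Giant step factor: 2392^(-53) ≡ 2071 (mod 2719).
Scan 2240·2071^i mod 2719 for i = 0, 1, …:
  i=0: 2240   i=1: 426   i=2: 1290   i=3: 1532
  i=4: 2418   i=5: 1999   i=6: 1611   i=7: 168
  i=8: 2615   i=9: 2136     …   i=18: 17
  i=19: 2579
Match at i=19, j=39: n = 19·53 + 39 = 1046.

1046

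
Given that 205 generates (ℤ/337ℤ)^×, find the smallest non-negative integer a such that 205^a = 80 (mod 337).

325

Baby-step giant-step with m = ceil(sqrt(336)) = 19.
Baby table (205^j mod 337 for j=0..18):
  0:1  1:205  2:237  3:57  4:227  5:29  6:216  7:133
  8:305  9:180  10:167  11:198  12:150  13:83  14:165  15:125
  16:13  17:306  18:48
Giant step factor: 205^(-19) ≡ 166 (mod 337).
Scan 80·166^i mod 337 for i = 0, 1, …:
  i=0: 80   i=1: 137   i=2: 163   i=3: 98
  i=4: 92   i=5: 107   i=6: 238   i=7: 79
  i=8: 308   i=9: 241     …   i=16: 40
  i=17: 237
Match at i=17, j=2: a = 17·19 + 2 = 325.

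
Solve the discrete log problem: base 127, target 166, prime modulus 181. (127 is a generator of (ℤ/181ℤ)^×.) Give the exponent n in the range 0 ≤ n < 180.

38

Baby-step giant-step with m = ceil(sqrt(180)) = 14.
Baby table (127^j mod 181 for j=0..13):
  0:1  1:127  2:20  3:6  4:38  5:120  6:36  7:47
  8:177  9:35  10:101  11:157  12:29  13:63
Giant step factor: 127^(-14) ≡ 137 (mod 181).
Scan 166·137^i mod 181 for i = 0, 1, …:
  i=0: 166   i=1: 117   i=2: 101
Match at i=2, j=10: n = 2·14 + 10 = 38.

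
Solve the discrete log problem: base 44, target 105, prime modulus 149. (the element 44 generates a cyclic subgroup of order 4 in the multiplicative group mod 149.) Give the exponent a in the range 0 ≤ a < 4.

Successive powers of 44 modulo 149:
  44^0=1  44^1=44  44^2=148  44^3=105
So 44^3 ≡ 105 (mod 149), giving a = 3.

3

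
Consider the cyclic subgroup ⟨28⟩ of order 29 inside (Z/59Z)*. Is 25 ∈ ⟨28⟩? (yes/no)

yes

25 ∈ ⟨28⟩ iff 25^29 ≡ 1 (mod 59), since |⟨28⟩| = 29.
25^29 mod 59 = 1.
Since 1 = 1, 25 lies in the subgroup.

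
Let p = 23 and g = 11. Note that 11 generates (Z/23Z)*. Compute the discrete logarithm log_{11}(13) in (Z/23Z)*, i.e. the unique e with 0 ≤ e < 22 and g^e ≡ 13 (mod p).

4

Successive powers of 11 modulo 23:
  11^0=1  11^1=11  11^2=6  11^3=20  11^4=13
So 11^4 ≡ 13 (mod 23), giving e = 4.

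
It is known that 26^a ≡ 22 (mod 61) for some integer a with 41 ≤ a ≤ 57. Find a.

56

Compute 26^41 mod 61 = 2, then multiply by 26 repeatedly:
  26^41=2  26^42=52  26^43=10  26^44=16  26^45=50
  26^46=19  26^47=6  26^48=34  26^49=30  26^50=48
  26^51=28  26^52=57  26^53=18  26^54=41  26^55=29
  26^56=22
Found 22 at exponent 56.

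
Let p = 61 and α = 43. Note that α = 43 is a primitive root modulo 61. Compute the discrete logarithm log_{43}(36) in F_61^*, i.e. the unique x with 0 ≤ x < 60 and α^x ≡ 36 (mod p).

Baby-step giant-step with m = ceil(sqrt(60)) = 8.
Baby table (43^j mod 61 for j=0..7):
  0:1  1:43  2:19  3:24  4:56  5:29  6:27  7:2
Giant step factor: 43^(-8) ≡ 22 (mod 61).
Scan 36·22^i mod 61 for i = 0, 1, …:
  i=0: 36   i=1: 60   i=2: 39   i=3: 4
  i=4: 27
Match at i=4, j=6: x = 4·8 + 6 = 38.

38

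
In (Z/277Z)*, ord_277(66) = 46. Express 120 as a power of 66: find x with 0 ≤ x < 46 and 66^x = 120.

Baby-step giant-step with m = ceil(sqrt(46)) = 7.
Baby table (66^j mod 277 for j=0..6):
  0:1  1:66  2:201  3:247  4:236  5:64  6:69
Giant step factor: 66^(-7) ≡ 193 (mod 277).
Scan 120·193^i mod 277 for i = 0, 1, …:
  i=0: 120   i=1: 169   i=2: 208   i=3: 256
  i=4: 102   i=5: 19   i=6: 66
Match at i=6, j=1: x = 6·7 + 1 = 43.

43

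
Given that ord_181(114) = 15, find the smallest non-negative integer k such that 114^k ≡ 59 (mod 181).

Successive powers of 114 modulo 181:
  114^0=1  114^1=114  114^2=145  114^3=59
So 114^3 ≡ 59 (mod 181), giving k = 3.

3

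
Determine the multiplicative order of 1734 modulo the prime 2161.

The order of 1734 must divide p − 1 = 2160 = 2^4 · 3^3 · 5.
Divisors: 1, 2, 3, 4, 5, 6, 8, 9, 10, 12, 15, 16, 18, 20, 24, 27, 30, 36, 40, 45, 48, 54, 60, 72, 80, 90, 108, 120, 135, 144, 180, 216, 240, 270, 360, 432, 540, 720, 1080, 2160.
Check each in increasing order: 1734^1 ≡ 1734;  1734^2 ≡ 805;  1734^3 ≡ 2025;  1734^4 ≡ 1886;  1734^5 ≡ 731;  1734^6 ≡ 1208;  1734^8 ≡ 2151;  1734^9 ≡ 2109;  1734^10 ≡ 594;  1734^12 ≡ 589;  1734^15 ≡ 2014;  1734^16 ≡ 100;  1734^18 ≡ 543;  1734^20 ≡ 593;  1734^24 ≡ 1161;  1734^27 ≡ 2018;  1734^30 ≡ 2160;  1734^36 ≡ 953;  1734^40 ≡ 1567;  1734^45 ≡ 147;  1734^48 ≡ 1618;  1734^54 ≡ 1000;  1734^60 ≡ 1.
Smallest exponent giving 1 is 60.

60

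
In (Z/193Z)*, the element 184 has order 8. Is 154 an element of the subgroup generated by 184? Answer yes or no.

154 ∈ ⟨184⟩ iff 154^8 ≡ 1 (mod 193), since |⟨184⟩| = 8.
154^8 mod 193 = 184.
Since 184 ≠ 1, 154 does not lie in the subgroup.

no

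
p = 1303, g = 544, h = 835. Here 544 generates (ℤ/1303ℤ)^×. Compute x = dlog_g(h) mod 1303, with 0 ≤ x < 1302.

Baby-step giant-step with m = ceil(sqrt(1302)) = 37.
Baby table (544^j mod 1303 for j=0..36):
  0:1  1:544  2:155  3:928  4:571  5:510  6:1204  7:870
  8:291  9:641  10:803  11:327  12:680  13:1171  14:1160  15:388
  16:1289  17:202  18:436  19:38  20:1127  21:678  22:83  23:850
  24:1138  25:147  26:485  27:634  28:904  29:545  30:699  31:1083
  32:196  33:1081  34:411  35:771  36:1161
Giant step factor: 544^(-37) ≡ 1159 (mod 1303).
Scan 835·1159^i mod 1303 for i = 0, 1, …:
  i=0: 835   i=1: 939   i=2: 296   i=3: 375
  i=4: 726   i=5: 999   i=6: 777   i=7: 170
  i=8: 277   i=9: 505     …   i=19: 189
  i=20: 147
Match at i=20, j=25: x = 20·37 + 25 = 765.

765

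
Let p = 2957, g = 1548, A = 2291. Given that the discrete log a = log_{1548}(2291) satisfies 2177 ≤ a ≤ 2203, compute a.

Compute 1548^2177 mod 2957 = 2629, then multiply by 1548 repeatedly:
  1548^2177=2629  1548^2178=860  1548^2179=630  1548^2180=2387  1548^2181=1783
  1548^2182=1203  1548^2183=2291
Found 2291 at exponent 2183.

2183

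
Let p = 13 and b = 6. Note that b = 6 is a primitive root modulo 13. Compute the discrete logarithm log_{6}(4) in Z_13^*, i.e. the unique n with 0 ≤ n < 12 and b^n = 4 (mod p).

10

Successive powers of 6 modulo 13:
  6^0=1  6^1=6  6^2=10  6^3=8  6^4=9  6^5=2
  6^6=12  6^7=7  6^8=3  6^9=5  6^10=4
So 6^10 ≡ 4 (mod 13), giving n = 10.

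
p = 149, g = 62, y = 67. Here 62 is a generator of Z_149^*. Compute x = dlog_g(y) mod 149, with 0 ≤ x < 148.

12

Baby-step giant-step with m = ceil(sqrt(148)) = 13.
Baby table (62^j mod 149 for j=0..12):
  0:1  1:62  2:119  3:77  4:6  5:74  6:118  7:15
  8:36  9:146  10:112  11:90  12:67
Giant step factor: 62^(-13) ≡ 91 (mod 149).
Scan 67·91^i mod 149 for i = 0, 1, …:
  i=0: 67
Match at i=0, j=12: x = 0·13 + 12 = 12.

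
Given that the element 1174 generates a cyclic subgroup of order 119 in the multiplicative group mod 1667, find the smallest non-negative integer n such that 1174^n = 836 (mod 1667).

Baby-step giant-step with m = ceil(sqrt(119)) = 11.
Baby table (1174^j mod 1667 for j=0..10):
  0:1  1:1174  2:1334  3:803  4:867  5:988  6:1347  7:1062
  8:1539  9:1425  10:949
Giant step factor: 1174^(-11) ≡ 1512 (mod 1667).
Scan 836·1512^i mod 1667 for i = 0, 1, …:
  i=0: 836   i=1: 446   i=2: 884   i=3: 1341
  i=4: 520   i=5: 1083   i=6: 502   i=7: 539
  i=8: 1472   i=9: 219   i=10: 1062
Match at i=10, j=7: n = 10·11 + 7 = 117.

117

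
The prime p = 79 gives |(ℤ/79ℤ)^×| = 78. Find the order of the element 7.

The order of 7 must divide p − 1 = 78 = 2 · 3 · 13.
Divisors: 1, 2, 3, 6, 13, 26, 39, 78.
Check each in increasing order: 7^1 ≡ 7;  7^2 ≡ 49;  7^3 ≡ 27;  7^6 ≡ 18;  7^13 ≡ 56;  7^26 ≡ 55;  7^39 ≡ 78;  7^78 ≡ 1.
Smallest exponent giving 1 is 78.

78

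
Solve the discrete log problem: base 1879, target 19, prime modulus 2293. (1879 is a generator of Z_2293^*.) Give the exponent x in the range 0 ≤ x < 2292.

1203

Baby-step giant-step with m = ceil(sqrt(2292)) = 48.
Baby table (1879^j mod 2293 for j=0..47):
  0:1  1:1879  2:1714  3:1234  4:463  5:930  6:204  7:385
  8:1120  9:1799  10:439  11:1694  12:342  13:578  14:1473  15:116
  16:129  17:1626  18:978  19:969  20:109  21:734  22:1093  23:1512
  24:21  25:478  26:1599  27:691  28:551  29:1186  30:1991  31:1206
  32:590  33:1091  34:47  35:1179  36:303  37:673  38:1124  39:143
  40:416  41:2044  42:2194  43:2005  44:2289  45:1656  46:23  47:1943
Giant step factor: 1879^(-48) ≡ 26 (mod 2293).
Scan 19·26^i mod 2293 for i = 0, 1, …:
  i=0: 19   i=1: 494   i=2: 1379   i=3: 1459
  i=4: 1246   i=5: 294   i=6: 765   i=7: 1546
  i=8: 1215   i=9: 1781     …   i=24: 753
  i=25: 1234
Match at i=25, j=3: x = 25·48 + 3 = 1203.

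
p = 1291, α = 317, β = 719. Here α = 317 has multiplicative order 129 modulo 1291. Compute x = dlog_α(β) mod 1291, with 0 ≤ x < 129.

Baby-step giant-step with m = ceil(sqrt(129)) = 12.
Baby table (317^j mod 1291 for j=0..11):
  0:1  1:317  2:1082  3:879  4:1078  5:902  6:623  7:1259
  8:184  9:233  10:274  11:361
Giant step factor: 317^(-12) ≡ 992 (mod 1291).
Scan 719·992^i mod 1291 for i = 0, 1, …:
  i=0: 719   i=1: 616   i=2: 429   i=3: 829
  i=4: 1
Match at i=4, j=0: x = 4·12 + 0 = 48.

48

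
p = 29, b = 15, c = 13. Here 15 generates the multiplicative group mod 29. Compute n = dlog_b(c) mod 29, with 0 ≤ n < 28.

10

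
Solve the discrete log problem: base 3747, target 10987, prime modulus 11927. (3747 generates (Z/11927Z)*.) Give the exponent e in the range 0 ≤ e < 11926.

5009

Baby-step giant-step with m = ceil(sqrt(11926)) = 110.
Baby table (3747^j mod 11927 for j=0..109):
  0:1  1:3747  2:1930  3:3948  4:3676  5:10214  6:10042  7:9616
  8:11612  9:468  10:327  11:8715  12:10906  13:2880  14:9352  15:418
  16:3809  17:7631  18:4338  19:9912  20:11513  21:11179  22:89  23:11454
  24:4792  25:5489  26:5135  27:2594  28:11140  29:9007  30:7746  31:5871
  32:5249  33:380  34:4547  35:5853  36:9365  37:1421  38:5045  39:11247
  40:4418  41:11497  42:10862  43:4990  44:7921  45:5611  46:9043  47:11441
  48:3789  49:4253  50:1519  51:2514  52:9555  53:9658  54:2008  55:9966
  56:11092  57:8056  58:10522  59:7199  60:7706  61:11042  62:11538  63:9438
  64:631  65:2811  66:1276  67:10372  68:5718  69:4454  70:3265  71:8780
  72:3994  73:9060  74:3578  75:818  76:11734  77:4376  78:9174  79:1364
  80:6152  81:8580  82:5995  83:4724  84:1160  85:5092  86:8451  87:11639
  88:6221  89:4729  90:7968  91:2815  92:4337  93:6165  94:9583  95:7231
  96:8340  97:1240  98:6677  99:7800  100:5450  101:2126  102:10813  103:292
  104:8767  105:2991  106:7824  107:11889  108:738  109:10149
Giant step factor: 3747^(-110) ≡ 3566 (mod 11927).
Scan 10987·3566^i mod 11927 for i = 0, 1, …:
  i=0: 10987   i=1: 11374   i=2: 7884   i=3: 2405
  i=4: 717   i=5: 4444   i=6: 8248   i=7: 386
  i=8: 4871   i=9: 4274     …   i=44: 2855
  i=45: 7199
Match at i=45, j=59: e = 45·110 + 59 = 5009.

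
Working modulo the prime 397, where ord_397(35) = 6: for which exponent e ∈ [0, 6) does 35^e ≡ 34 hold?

2

Successive powers of 35 modulo 397:
  35^0=1  35^1=35  35^2=34
So 35^2 ≡ 34 (mod 397), giving e = 2.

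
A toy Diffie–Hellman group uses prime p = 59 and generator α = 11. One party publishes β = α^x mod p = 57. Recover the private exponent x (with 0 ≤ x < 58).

Baby-step giant-step with m = ceil(sqrt(58)) = 8.
Baby table (11^j mod 59 for j=0..7):
  0:1  1:11  2:3  3:33  4:9  5:40  6:27  7:2
Giant step factor: 11^(-8) ≡ 51 (mod 59).
Scan 57·51^i mod 59 for i = 0, 1, …:
  i=0: 57   i=1: 16   i=2: 49   i=3: 21
  i=4: 9
Match at i=4, j=4: x = 4·8 + 4 = 36.

36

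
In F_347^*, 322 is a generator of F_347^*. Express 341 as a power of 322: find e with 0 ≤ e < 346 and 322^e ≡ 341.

296

Baby-step giant-step with m = ceil(sqrt(346)) = 19.
Baby table (322^j mod 347 for j=0..18):
  0:1  1:322  2:278  3:337  4:250  5:343  6:100  7:276
  8:40  9:41  10:16  11:294  12:284  13:187  14:183  15:283
  16:212  17:252  18:293
Giant step factor: 322^(-19) ≡ 210 (mod 347).
Scan 341·210^i mod 347 for i = 0, 1, …:
  i=0: 341   i=1: 128   i=2: 161   i=3: 151
  i=4: 133   i=5: 170   i=6: 306   i=7: 65
  i=8: 117   i=9: 280     …   i=14: 279
  i=15: 294
Match at i=15, j=11: e = 15·19 + 11 = 296.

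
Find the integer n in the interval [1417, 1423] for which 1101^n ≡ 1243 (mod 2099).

Compute 1101^1417 mod 2099 = 1920, then multiply by 1101 repeatedly:
  1101^1417=1920  1101^1418=227  1101^1419=146  1101^1420=1222  1101^1421=2062
  1101^1422=1243
Found 1243 at exponent 1422.

1422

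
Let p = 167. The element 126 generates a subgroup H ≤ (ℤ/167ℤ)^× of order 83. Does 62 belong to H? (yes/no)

yes

62 ∈ ⟨126⟩ iff 62^83 ≡ 1 (mod 167), since |⟨126⟩| = 83.
62^83 mod 167 = 1.
Since 1 = 1, 62 lies in the subgroup.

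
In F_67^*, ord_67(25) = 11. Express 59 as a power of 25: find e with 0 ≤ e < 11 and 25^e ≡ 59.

10

Successive powers of 25 modulo 67:
  25^0=1  25^1=25  25^2=22  25^3=14  25^4=15  25^5=40
  25^6=62  25^7=9  25^8=24  25^9=64  25^10=59
So 25^10 ≡ 59 (mod 67), giving e = 10.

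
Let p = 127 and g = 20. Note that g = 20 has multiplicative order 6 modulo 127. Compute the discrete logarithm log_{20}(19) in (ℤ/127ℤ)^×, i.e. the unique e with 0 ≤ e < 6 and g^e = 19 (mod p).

2

Successive powers of 20 modulo 127:
  20^0=1  20^1=20  20^2=19
So 20^2 ≡ 19 (mod 127), giving e = 2.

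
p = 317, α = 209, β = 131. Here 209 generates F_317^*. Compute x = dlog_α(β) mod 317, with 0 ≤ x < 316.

Baby-step giant-step with m = ceil(sqrt(316)) = 18.
Baby table (209^j mod 317 for j=0..17):
  0:1  1:209  2:252  3:46  4:104  5:180  6:214  7:29
  8:38  9:17  10:66  11:163  12:148  13:183  14:207  15:151
  16:176  17:12
Giant step factor: 209^(-18) ≡ 283 (mod 317).
Scan 131·283^i mod 317 for i = 0, 1, …:
  i=0: 131   i=1: 301   i=2: 227   i=3: 207
Match at i=3, j=14: x = 3·18 + 14 = 68.

68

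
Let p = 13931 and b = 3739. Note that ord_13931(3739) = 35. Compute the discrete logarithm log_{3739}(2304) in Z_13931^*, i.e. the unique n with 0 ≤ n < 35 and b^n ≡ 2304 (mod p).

Successive powers of 3739 modulo 13931:
  3739^0=1  3739^1=3739  3739^2=7328  3739^3=11046  3739^4=9510  3739^5=5978
  3739^6=6418  3739^7=7720  3739^8=48  3739^9=12300  3739^10=3469  3739^11=830
  3739^12=10688  3739^13=8324  3739^14=1582  3739^15=8354  3739^16=2304
So 3739^16 ≡ 2304 (mod 13931), giving n = 16.

16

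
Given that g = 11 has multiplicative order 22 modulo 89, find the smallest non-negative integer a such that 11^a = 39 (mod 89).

Successive powers of 11 modulo 89:
  11^0=1  11^1=11  11^2=32  11^3=85  11^4=45  11^5=50
  11^6=16  11^7=87  11^8=67  11^9=25  11^10=8  11^11=88
  11^12=78  11^13=57  11^14=4  11^15=44  11^16=39
So 11^16 ≡ 39 (mod 89), giving a = 16.

16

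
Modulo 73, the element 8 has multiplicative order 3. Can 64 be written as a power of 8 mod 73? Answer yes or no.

⟨8⟩ has order 3; its elements mod 73 are {1, 8, 64}.
64 is in this set.

yes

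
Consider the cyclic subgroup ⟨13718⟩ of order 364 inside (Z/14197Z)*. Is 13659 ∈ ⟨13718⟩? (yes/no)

13659 ∈ ⟨13718⟩ iff 13659^364 ≡ 1 (mod 14197), since |⟨13718⟩| = 364.
13659^364 mod 14197 = 1.
Since 1 = 1, 13659 lies in the subgroup.

yes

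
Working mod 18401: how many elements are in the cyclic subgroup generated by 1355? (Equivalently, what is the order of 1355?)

9200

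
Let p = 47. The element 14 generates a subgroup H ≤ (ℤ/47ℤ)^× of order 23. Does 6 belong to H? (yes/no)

yes

⟨14⟩ has order 23; its elements mod 47 are {1, 2, 3, 4, 6, 7, 8, 9, 12, 14, 16, 17, 18, 21, 24, 25, 27, 28, 32, 34, 36, 37, 42}.
6 is in this set.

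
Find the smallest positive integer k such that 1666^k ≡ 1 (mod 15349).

15348

The order of 1666 must divide p − 1 = 15348 = 2^2 · 3 · 1279.
Divisors: 1, 2, 3, 4, 6, 12, 1279, 2558, 3837, 5116, 7674, 15348.
Check each in increasing order: 1666^1 ≡ 1666;  1666^2 ≡ 12736;  1666^3 ≡ 5858;  1666^4 ≡ 12813;  1666^6 ≡ 11149;  1666^12 ≡ 3999;  1666^1279 ≡ 12096;  1666^2558 ≡ 6548;  1666^3837 ≡ 3768;  1666^5116 ≡ 6547;  1666^7674 ≡ 15348;  1666^15348 ≡ 1.
Smallest exponent giving 1 is 15348.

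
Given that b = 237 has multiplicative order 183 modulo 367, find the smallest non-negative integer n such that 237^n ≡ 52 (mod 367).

Baby-step giant-step with m = ceil(sqrt(183)) = 14.
Baby table (237^j mod 367 for j=0..13):
  0:1  1:237  2:18  3:229  4:324  5:85  6:327  7:62
  8:14  9:15  10:252  11:270  12:132  13:89
Giant step factor: 237^(-14) ≡ 251 (mod 367).
Scan 52·251^i mod 367 for i = 0, 1, …:
  i=0: 52   i=1: 207   i=2: 210   i=3: 229
Match at i=3, j=3: n = 3·14 + 3 = 45.

45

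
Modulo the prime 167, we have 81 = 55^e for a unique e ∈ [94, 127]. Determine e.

116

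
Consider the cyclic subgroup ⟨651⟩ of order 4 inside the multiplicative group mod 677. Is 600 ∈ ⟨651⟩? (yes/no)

⟨651⟩ has order 4; its elements mod 677 are {1, 26, 651, 676}.
600 is not in this set.

no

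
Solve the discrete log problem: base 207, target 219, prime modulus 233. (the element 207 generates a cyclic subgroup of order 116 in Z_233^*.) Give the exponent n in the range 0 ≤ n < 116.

85

Baby-step giant-step with m = ceil(sqrt(116)) = 11.
Baby table (207^j mod 233 for j=0..10):
  0:1  1:207  2:210  3:132  4:63  5:226  6:182  7:161
  8:8  9:25  10:49
Giant step factor: 207^(-11) ≡ 171 (mod 233).
Scan 219·171^i mod 233 for i = 0, 1, …:
  i=0: 219   i=1: 169   i=2: 7   i=3: 32
  i=4: 113   i=5: 217   i=6: 60   i=7: 8
Match at i=7, j=8: n = 7·11 + 8 = 85.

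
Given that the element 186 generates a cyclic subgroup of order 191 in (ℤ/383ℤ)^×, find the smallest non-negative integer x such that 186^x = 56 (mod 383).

116

Baby-step giant-step with m = ceil(sqrt(191)) = 14.
Baby table (186^j mod 383 for j=0..13):
  0:1  1:186  2:126  3:73  4:173  5:6  6:350  7:373
  8:55  9:272  10:36  11:185  12:323  13:330
Giant step factor: 186^(-14) ≡ 203 (mod 383).
Scan 56·203^i mod 383 for i = 0, 1, …:
  i=0: 56   i=1: 261   i=2: 129   i=3: 143
  i=4: 304   i=5: 49   i=6: 372   i=7: 65
  i=8: 173
Match at i=8, j=4: x = 8·14 + 4 = 116.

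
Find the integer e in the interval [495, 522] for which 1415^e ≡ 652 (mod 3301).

496

Compute 1415^495 mod 3301 = 2282, then multiply by 1415 repeatedly:
  1415^495=2282  1415^496=652
Found 652 at exponent 496.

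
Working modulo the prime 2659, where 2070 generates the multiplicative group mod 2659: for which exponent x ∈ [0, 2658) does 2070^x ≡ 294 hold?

Baby-step giant-step with m = ceil(sqrt(2658)) = 52.
Baby table (2070^j mod 2659 for j=0..51):
  0:1  1:2070  2:1251  3:2363  4:1509  5:1964  6:2528  7:48
  8:977  9:1550  10:1746  11:639  12:1207  13:1689  14:2304  15:1693
  16:2607  17:1379  18:1423  19:2097  20:1302  21:1573  22:1494  23:163
  24:2376  25:1829  26:2273  27:1339  28:1052  29:2578  30:2506  31:2370
  32:45  33:85  34:456  35:2634  36:1430  37:633  38:2082  39:2160
  40:1421  41:616  42:1459  43:2165  44:1135  45:1553  46:2638  47:1733
  48:319  49:898  50:219  51:1300
Giant step factor: 2070^(-52) ≡ 1185 (mod 2659).
Scan 294·1185^i mod 2659 for i = 0, 1, …:
  i=0: 294   i=1: 61   i=2: 492   i=3: 699
  i=4: 1366   i=5: 2038   i=6: 658   i=7: 643
  i=8: 1481   i=9: 45
Match at i=9, j=32: x = 9·52 + 32 = 500.

500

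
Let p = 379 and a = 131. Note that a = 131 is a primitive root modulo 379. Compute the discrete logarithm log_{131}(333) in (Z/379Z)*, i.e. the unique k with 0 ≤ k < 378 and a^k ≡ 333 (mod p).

250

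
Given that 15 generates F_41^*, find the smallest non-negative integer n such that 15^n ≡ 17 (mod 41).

Successive powers of 15 modulo 41:
  15^0=1  15^1=15  15^2=20  15^3=13  15^4=31  15^5=14
  15^6=5  15^7=34  15^8=18  15^9=24  15^10=32  15^11=29
  15^12=25  15^13=6  15^14=8  15^15=38  15^16=37  15^17=22
  15^18=2  15^19=30  15^20=40  15^21=26  15^22=21  15^23=28
  15^24=10  15^25=27  15^26=36  15^27=7  15^28=23  15^29=17
So 15^29 ≡ 17 (mod 41), giving n = 29.

29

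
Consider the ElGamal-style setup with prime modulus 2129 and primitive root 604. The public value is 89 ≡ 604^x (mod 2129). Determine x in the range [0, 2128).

759

Baby-step giant-step with m = ceil(sqrt(2128)) = 47.
Baby table (604^j mod 2129 for j=0..46):
  0:1  1:604  2:757  3:1622  4:348  5:1550  6:1569  7:271
  8:1880  9:763  10:988  11:632  12:637  13:1528  14:1055  15:649
  16:260  17:1623  18:952  19:178  20:1062  21:619  22:1301  23:203
  24:1259  25:383  26:1400  27:387  28:1687  29:1286  30:1788  31:549
  32:1601  33:438  34:556  35:1571  36:1479  37:1265  38:1878  39:1684
  40:1603  41:1646  42:2070  43:557  44:46  45:107  46:758
Giant step factor: 604^(-47) ≡ 856 (mod 2129).
Scan 89·856^i mod 2129 for i = 0, 1, …:
  i=0: 89   i=1: 1669   i=2: 105   i=3: 462
  i=4: 1607   i=5: 258   i=6: 1561   i=7: 1333
  i=8: 2033   i=9: 855     …   i=15: 739
  i=16: 271
Match at i=16, j=7: x = 16·47 + 7 = 759.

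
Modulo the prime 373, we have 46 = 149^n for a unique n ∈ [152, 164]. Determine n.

Compute 149^152 mod 373 = 46, then multiply by 149 repeatedly:
  149^152=46
Found 46 at exponent 152.

152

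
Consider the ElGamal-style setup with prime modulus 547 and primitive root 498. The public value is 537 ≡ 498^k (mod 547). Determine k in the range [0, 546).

417

Baby-step giant-step with m = ceil(sqrt(546)) = 24.
Baby table (498^j mod 547 for j=0..23):
  0:1  1:498  2:213  3:503  4:515  5:474  6:295  7:314
  8:477  9:148  10:406  11:345  12:52  13:187  14:136  15:447
  16:524  17:33  18:24  19:465  20:189  21:38  22:326  23:436
Giant step factor: 498^(-24) ≡ 247 (mod 547).
Scan 537·247^i mod 547 for i = 0, 1, …:
  i=0: 537   i=1: 265   i=2: 362   i=3: 253
  i=4: 133   i=5: 31   i=6: 546   i=7: 300
  i=8: 255   i=9: 80     …   i=16: 335
  i=17: 148
Match at i=17, j=9: k = 17·24 + 9 = 417.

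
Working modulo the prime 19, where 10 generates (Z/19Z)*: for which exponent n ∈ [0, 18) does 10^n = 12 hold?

3

Successive powers of 10 modulo 19:
  10^0=1  10^1=10  10^2=5  10^3=12
So 10^3 ≡ 12 (mod 19), giving n = 3.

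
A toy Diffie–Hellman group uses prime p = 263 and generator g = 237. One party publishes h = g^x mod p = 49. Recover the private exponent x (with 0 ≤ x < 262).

Baby-step giant-step with m = ceil(sqrt(262)) = 17.
Baby table (237^j mod 263 for j=0..16):
  0:1  1:237  2:150  3:45  4:145  5:175  6:184  7:213
  8:248  9:127  10:117  11:114  12:192  13:5  14:133  15:224
  16:225
Giant step factor: 237^(-17) ≡ 226 (mod 263).
Scan 49·226^i mod 263 for i = 0, 1, …:
  i=0: 49   i=1: 28   i=2: 16   i=3: 197
  i=4: 75   i=5: 118   i=6: 105   i=7: 60
  i=8: 147   i=9: 84   i=10: 48   i=11: 65
  i=12: 225
Match at i=12, j=16: x = 12·17 + 16 = 220.

220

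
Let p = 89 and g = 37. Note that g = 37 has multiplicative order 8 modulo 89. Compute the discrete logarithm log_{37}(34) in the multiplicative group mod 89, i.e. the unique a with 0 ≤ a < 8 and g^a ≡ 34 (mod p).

2

Successive powers of 37 modulo 89:
  37^0=1  37^1=37  37^2=34
So 37^2 ≡ 34 (mod 89), giving a = 2.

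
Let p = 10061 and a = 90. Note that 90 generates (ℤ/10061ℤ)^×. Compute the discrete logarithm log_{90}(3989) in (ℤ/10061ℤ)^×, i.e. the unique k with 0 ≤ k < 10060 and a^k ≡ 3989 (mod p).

5142

Baby-step giant-step with m = ceil(sqrt(10060)) = 101.
Baby table (90^j mod 10061 for j=0..100):
  0:1  1:90  2:8100  3:4608  4:2219  5:8551  6:4954  7:3176
  8:4132  9:9684  10:6314  11:4844  12:3337  13:8561  14:5854  15:3688
  16:9968  17:1691  18:1275  19:4079  20:4914  21:9637  22:2084  23:6462
  24:8103  25:4878  26:6397  27:2253  28:1550  29:8707  30:8933  31:9151
  32:8649  33:3713  34:2157  35:2971  36:5804  37:9249  38:7408  39:2694
  40:996  41:9152  42:8739  43:1752  44:6765  45:5190  46:4294  47:4142
  48:523  49:6826  50:619  51:5405  52:3522  53:5089  54:5265  55:983
  56:7982  57:4049  58:2214  59:8101  60:4698  61:258  62:3098  63:7173
  64:1666  65:9086  66:2799  67:385  68:4467  69:9651  70:3344  71:9191
  72:2188  73:5761  74:5379  75:1182  76:5770  77:6189  78:3655  79:6998
  80:6038  81:126  82:1279  83:4439  84:7131  85:7947  86:899  87:422
  88:7797  89:7521  90:2803  91:745  92:6684  93:7961  94:2159  95:3151
  96:1882  97:8404  98:1785  99:9735  100:843
Giant step factor: 90^(-101) ≡ 9061 (mod 10061).
Scan 3989·9061^i mod 10061 for i = 0, 1, …:
  i=0: 3989   i=1: 5217   i=2: 4659   i=3: 9304
  i=4: 2425   i=5: 9762   i=6: 7231   i=7: 2859
  i=8: 8385   i=9: 5874     …   i=49: 436
  i=50: 6684
Match at i=50, j=92: k = 50·101 + 92 = 5142.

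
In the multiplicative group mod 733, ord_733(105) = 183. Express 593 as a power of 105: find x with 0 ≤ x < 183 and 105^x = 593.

149

Baby-step giant-step with m = ceil(sqrt(183)) = 14.
Baby table (105^j mod 733 for j=0..13):
  0:1  1:105  2:30  3:218  4:167  5:676  6:612  7:489
  8:35  9:10  10:317  11:300  12:714  13:204
Giant step factor: 105^(-14) ≡ 9 (mod 733).
Scan 593·9^i mod 733 for i = 0, 1, …:
  i=0: 593   i=1: 206   i=2: 388   i=3: 560
  i=4: 642   i=5: 647   i=6: 692   i=7: 364
  i=8: 344   i=9: 164   i=10: 10
Match at i=10, j=9: x = 10·14 + 9 = 149.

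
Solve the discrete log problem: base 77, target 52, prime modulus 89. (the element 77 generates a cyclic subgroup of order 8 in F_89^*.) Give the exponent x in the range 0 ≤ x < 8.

Successive powers of 77 modulo 89:
  77^0=1  77^1=77  77^2=55  77^3=52
So 77^3 ≡ 52 (mod 89), giving x = 3.

3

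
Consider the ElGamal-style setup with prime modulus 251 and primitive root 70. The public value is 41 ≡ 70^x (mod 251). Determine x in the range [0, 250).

208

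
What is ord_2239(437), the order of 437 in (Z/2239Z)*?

The order of 437 must divide p − 1 = 2238 = 2 · 3 · 373.
Divisors: 1, 2, 3, 6, 373, 746, 1119, 2238.
Check each in increasing order: 437^1 ≡ 437;  437^2 ≡ 654;  437^3 ≡ 1445;  437^6 ≡ 1277;  437^373 ≡ 295;  437^746 ≡ 1943;  437^1119 ≡ 1.
Smallest exponent giving 1 is 1119.

1119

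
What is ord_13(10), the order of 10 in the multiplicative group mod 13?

6

The order of 10 must divide p − 1 = 12 = 2^2 · 3.
Divisors: 1, 2, 3, 4, 6, 12.
Check each in increasing order: 10^1 ≡ 10;  10^2 ≡ 9;  10^3 ≡ 12;  10^4 ≡ 3;  10^6 ≡ 1.
Smallest exponent giving 1 is 6.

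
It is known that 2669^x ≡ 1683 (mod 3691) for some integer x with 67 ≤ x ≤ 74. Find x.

Compute 2669^67 mod 3691 = 2, then multiply by 2669 repeatedly:
  2669^67=2  2669^68=1647  2669^69=3553  2669^70=778  2669^71=2140
  2669^72=1683
Found 1683 at exponent 72.

72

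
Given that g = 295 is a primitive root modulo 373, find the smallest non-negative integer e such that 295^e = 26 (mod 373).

Baby-step giant-step with m = ceil(sqrt(372)) = 20.
Baby table (295^j mod 373 for j=0..19):
  0:1  1:295  2:116  3:277  4:28  5:54  6:264  7:296
  8:38  9:20  10:305  11:82  12:318  13:187  14:334  15:58
  16:325  17:14  18:27  19:132
Giant step factor: 295^(-20) ≡ 310 (mod 373).
Scan 26·310^i mod 373 for i = 0, 1, …:
  i=0: 26   i=1: 227   i=2: 246   i=3: 168
  i=4: 233   i=5: 241   i=6: 110   i=7: 157
  i=8: 180   i=9: 223     …   i=14: 159
  i=15: 54
Match at i=15, j=5: e = 15·20 + 5 = 305.

305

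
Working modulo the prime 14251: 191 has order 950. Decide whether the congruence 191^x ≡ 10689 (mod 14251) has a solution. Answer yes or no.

no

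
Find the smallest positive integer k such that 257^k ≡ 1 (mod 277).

276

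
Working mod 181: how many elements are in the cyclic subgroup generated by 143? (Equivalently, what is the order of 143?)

The order of 143 must divide p − 1 = 180 = 2^2 · 3^2 · 5.
Divisors: 1, 2, 3, 4, 5, 6, 9, 10, 12, 15, 18, 20, 30, 36, 45, 60, 90, 180.
Check each in increasing order: 143^1 ≡ 143;  143^2 ≡ 177;  143^3 ≡ 152;  143^4 ≡ 16;  143^5 ≡ 116;  143^6 ≡ 117;  143^9 ≡ 46;  143^10 ≡ 62;  143^12 ≡ 114;  143^15 ≡ 133;  143^18 ≡ 125;  143^20 ≡ 43;  143^30 ≡ 132;  143^36 ≡ 59;  143^45 ≡ 180;  143^60 ≡ 48;  143^90 ≡ 1.
Smallest exponent giving 1 is 90.

90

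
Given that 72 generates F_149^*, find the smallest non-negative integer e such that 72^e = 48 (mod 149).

Baby-step giant-step with m = ceil(sqrt(148)) = 13.
Baby table (72^j mod 149 for j=0..12):
  0:1  1:72  2:118  3:3  4:67  5:56  6:9  7:52
  8:19  9:27  10:7  11:57  12:81
Giant step factor: 72^(-13) ≡ 71 (mod 149).
Scan 48·71^i mod 149 for i = 0, 1, …:
  i=0: 48   i=1: 130   i=2: 141   i=3: 28
  i=4: 51   i=5: 45   i=6: 66   i=7: 67
Match at i=7, j=4: e = 7·13 + 4 = 95.

95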